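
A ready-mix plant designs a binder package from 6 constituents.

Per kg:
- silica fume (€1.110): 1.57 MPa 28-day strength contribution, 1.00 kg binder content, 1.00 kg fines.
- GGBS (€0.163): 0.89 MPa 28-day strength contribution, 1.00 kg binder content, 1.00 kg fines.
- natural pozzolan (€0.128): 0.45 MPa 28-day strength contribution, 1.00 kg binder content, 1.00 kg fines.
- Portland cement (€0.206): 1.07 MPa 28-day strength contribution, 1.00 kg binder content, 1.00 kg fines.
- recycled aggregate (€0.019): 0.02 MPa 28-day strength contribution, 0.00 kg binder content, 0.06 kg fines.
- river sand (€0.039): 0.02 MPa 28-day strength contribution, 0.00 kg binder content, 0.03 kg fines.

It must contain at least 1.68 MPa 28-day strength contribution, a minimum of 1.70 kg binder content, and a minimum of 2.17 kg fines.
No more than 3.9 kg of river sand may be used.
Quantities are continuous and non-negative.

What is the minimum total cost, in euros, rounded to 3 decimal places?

€0.334

Let x1 = kg of silica fume, x2 = kg of GGBS, x3 = kg of natural pozzolan, x4 = kg of Portland cement, x5 = kg of recycled aggregate, x6 = kg of river sand.
min 1.11x1 + 0.163x2 + 0.128x3 + 0.206x4 + 0.019x5 + 0.039x6 with:
  1.57x1 + 0.89x2 + 0.45x3 + 1.07x4 + 0.02x5 + 0.02x6 ≥ 1.68   (28-day strength contribution)
  1x1 + 1x2 + 1x3 + 1x4 ≥ 1.7   (binder content)
  1x1 + 1x2 + 1x3 + 1x4 + 0.06x5 + 0.03x6 ≥ 2.17   (fines)
  x6 ≤ 3.9
  x1, x2, x3, x4, x5, x6 ≥ 0.
At the optimum only GGBS, natural pozzolan are positive (silica fume, Portland cement, recycled aggregate, river sand = 0). Binding constraints: 28-day strength contribution and fines.
So GGBS = 1.599 kg, natural pozzolan = 0.5711 kg.
Objective = 0.163·1.599 + 0.128·0.5711 = 0.33374.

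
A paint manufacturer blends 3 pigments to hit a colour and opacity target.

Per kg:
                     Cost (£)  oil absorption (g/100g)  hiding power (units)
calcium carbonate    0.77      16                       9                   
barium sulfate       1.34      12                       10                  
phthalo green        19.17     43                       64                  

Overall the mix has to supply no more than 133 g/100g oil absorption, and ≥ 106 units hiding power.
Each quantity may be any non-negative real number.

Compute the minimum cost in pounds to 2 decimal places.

Let x1 = kg of calcium carbonate, x2 = kg of barium sulfate, x3 = kg of phthalo green.
min 0.77x1 + 1.34x2 + 19.17x3 s.t.:
  16x1 + 12x2 + 43x3 ≤ 133   (oil absorption)
  9x1 + 10x2 + 64x3 ≥ 106   (hiding power)
  x1, x2, x3 ≥ 0.
The optimal basis is {calcium carbonate, barium sulfate}; phthalo green drops out. There the oil absorption and hiding power constraints are tight.
Optimal quantities: calcium carbonate = 1.115 kg, barium sulfate = 9.596 kg.
Cost = 0.77·1.115 + 1.34·9.596 = 13.7172.

£13.72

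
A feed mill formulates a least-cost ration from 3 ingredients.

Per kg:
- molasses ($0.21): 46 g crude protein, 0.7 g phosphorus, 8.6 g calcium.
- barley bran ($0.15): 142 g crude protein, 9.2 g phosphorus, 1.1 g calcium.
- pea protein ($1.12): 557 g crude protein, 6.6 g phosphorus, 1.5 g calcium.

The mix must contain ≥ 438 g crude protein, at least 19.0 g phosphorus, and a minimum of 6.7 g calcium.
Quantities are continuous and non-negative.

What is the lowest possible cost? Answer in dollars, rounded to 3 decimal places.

$0.527

This is a linear program. Let x1 = kg of molasses, x2 = kg of barley bran, x3 = kg of pea protein.
min 0.21x1 + 0.15x2 + 1.12x3 subject to:
  46x1 + 142x2 + 557x3 ≥ 438   (crude protein)
  0.7x1 + 9.2x2 + 6.6x3 ≥ 19   (phosphorus)
  8.6x1 + 1.1x2 + 1.5x3 ≥ 6.7   (calcium)
  x1, x2, x3 ≥ 0.
The optimal basis is {molasses, barley bran}; pea protein drops out. Binding constraints: crude protein and calcium.
Solving gives x1 = 0.40116, x2 = 2.9546.
Hence cost = 0.21·0.40116 + 0.15·2.9546 = $0.52743.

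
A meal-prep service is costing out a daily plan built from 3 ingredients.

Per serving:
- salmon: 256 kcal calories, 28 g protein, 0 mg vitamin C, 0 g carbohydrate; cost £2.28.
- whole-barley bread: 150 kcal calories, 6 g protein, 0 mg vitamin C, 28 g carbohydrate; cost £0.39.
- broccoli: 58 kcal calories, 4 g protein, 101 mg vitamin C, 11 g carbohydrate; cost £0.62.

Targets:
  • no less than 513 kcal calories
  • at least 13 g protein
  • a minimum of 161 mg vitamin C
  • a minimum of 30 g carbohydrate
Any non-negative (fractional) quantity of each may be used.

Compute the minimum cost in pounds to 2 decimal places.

£2.08

This is a linear program. Let x1 = servings of salmon, x2 = servings of whole-barley bread, x3 = servings of broccoli.
min 2.28x1 + 0.39x2 + 0.62x3 with:
  256x1 + 150x2 + 58x3 ≥ 513   (calories)
  28x1 + 6x2 + 4x3 ≥ 13   (protein)
  101x3 ≥ 161   (vitamin C)
  28x2 + 11x3 ≥ 30   (carbohydrate)
  x1, x2, x3 ≥ 0.
The minimum-cost mix takes nothing from salmon — only whole-barley bread, broccoli. The calories and vitamin C requirements are met with equality.
Solving gives x2 = 2.804, x3 = 1.594.
Cost = 0.39·2.804 + 0.62·1.594 = 2.0818.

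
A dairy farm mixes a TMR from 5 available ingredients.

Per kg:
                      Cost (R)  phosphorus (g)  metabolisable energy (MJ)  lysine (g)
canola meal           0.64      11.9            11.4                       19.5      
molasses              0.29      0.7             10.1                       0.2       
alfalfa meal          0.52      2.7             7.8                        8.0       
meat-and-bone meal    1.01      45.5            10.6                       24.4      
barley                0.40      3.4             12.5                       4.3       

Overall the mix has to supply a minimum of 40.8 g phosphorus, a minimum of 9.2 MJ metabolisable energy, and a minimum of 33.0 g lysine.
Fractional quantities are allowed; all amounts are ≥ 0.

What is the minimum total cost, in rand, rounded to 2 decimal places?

R1.22

Let x1 = kg of canola meal, x2 = kg of molasses, x3 = kg of alfalfa meal, x4 = kg of meat-and-bone meal, x5 = kg of barley.
Minimise 0.64x1 + 0.29x2 + 0.52x3 + 1.01x4 + 0.4x5 subject to:
  11.9x1 + 0.7x2 + 2.7x3 + 45.5x4 + 3.4x5 ≥ 40.8   (phosphorus)
  11.4x1 + 10.1x2 + 7.8x3 + 10.6x4 + 12.5x5 ≥ 9.2   (metabolisable energy)
  19.5x1 + 0.2x2 + 8x3 + 24.4x4 + 4.3x5 ≥ 33   (lysine)
  x1, x2, x3, x4, x5 ≥ 0.
The optimal basis is {canola meal, meat-and-bone meal}; molasses, alfalfa meal, barley drop out. The phosphorus and lysine requirements are met with equality.
Optimal quantities: canola meal = 0.8477 kg, meat-and-bone meal = 0.675 kg.
Cost = 0.64·0.8477 + 1.01·0.675 = 1.2243.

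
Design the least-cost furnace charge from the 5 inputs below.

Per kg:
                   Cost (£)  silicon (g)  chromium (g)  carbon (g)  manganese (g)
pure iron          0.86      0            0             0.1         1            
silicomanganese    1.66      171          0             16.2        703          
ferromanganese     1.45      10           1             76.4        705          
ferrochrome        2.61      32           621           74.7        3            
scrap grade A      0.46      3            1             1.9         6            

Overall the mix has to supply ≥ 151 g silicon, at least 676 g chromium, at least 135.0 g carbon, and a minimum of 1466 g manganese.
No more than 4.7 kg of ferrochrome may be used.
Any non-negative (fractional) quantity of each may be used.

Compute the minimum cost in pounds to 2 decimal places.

Let x1 = kg of pure iron, x2 = kg of silicomanganese, x3 = kg of ferromanganese, x4 = kg of ferrochrome, x5 = kg of scrap grade A.
Minimize 0.86x1 + 1.66x2 + 1.45x3 + 2.61x4 + 0.46x5 with:
  171x2 + 10x3 + 32x4 + 3x5 ≥ 151   (silicon)
  1x3 + 621x4 + 1x5 ≥ 676   (chromium)
  0.1x1 + 16.2x2 + 76.4x3 + 74.7x4 + 1.9x5 ≥ 135   (carbon)
  1x1 + 703x2 + 705x3 + 3x4 + 6x5 ≥ 1466   (manganese)
  x4 ≤ 4.7
  x1, x2, x3, x4, x5 ≥ 0.
The minimum-cost mix takes nothing from pure iron, scrap grade A — only silicomanganese, ferromanganese, ferrochrome. There the silicon, chromium, manganese constraints are tight.
Solving gives x2 = 0.593, x3 = 1.483, x4 = 1.086.
Objective = 1.66·0.593 + 1.45·1.483 + 2.61·1.086 = 5.9692.

£5.97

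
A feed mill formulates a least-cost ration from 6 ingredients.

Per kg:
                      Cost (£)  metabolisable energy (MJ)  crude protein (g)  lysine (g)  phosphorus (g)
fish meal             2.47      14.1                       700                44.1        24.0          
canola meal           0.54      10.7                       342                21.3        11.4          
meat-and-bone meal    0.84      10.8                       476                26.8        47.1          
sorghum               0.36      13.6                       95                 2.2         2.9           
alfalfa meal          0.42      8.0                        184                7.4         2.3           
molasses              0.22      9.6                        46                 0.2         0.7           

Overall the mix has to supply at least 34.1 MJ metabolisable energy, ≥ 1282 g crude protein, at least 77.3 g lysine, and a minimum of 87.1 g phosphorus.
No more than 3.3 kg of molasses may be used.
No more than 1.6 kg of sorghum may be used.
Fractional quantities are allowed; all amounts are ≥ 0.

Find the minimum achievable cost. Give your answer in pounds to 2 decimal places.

This is a linear program. Let x1 = kg of fish meal, x2 = kg of canola meal, x3 = kg of meat-and-bone meal, x4 = kg of sorghum, x5 = kg of alfalfa meal, x6 = kg of molasses.
Minimise 2.47x1 + 0.54x2 + 0.84x3 + 0.36x4 + 0.42x5 + 0.22x6 subject to:
  14.1x1 + 10.7x2 + 10.8x3 + 13.6x4 + 8x5 + 9.6x6 ≥ 34.1   (metabolisable energy)
  700x1 + 342x2 + 476x3 + 95x4 + 184x5 + 46x6 ≥ 1282   (crude protein)
  44.1x1 + 21.3x2 + 26.8x3 + 2.2x4 + 7.4x5 + 0.2x6 ≥ 77.3   (lysine)
  24x1 + 11.4x2 + 47.1x3 + 2.9x4 + 2.3x5 + 0.7x6 ≥ 87.1   (phosphorus)
  x6 ≤ 3.3
  x4 ≤ 1.6
  x1, x2, x3, x4, x5, x6 ≥ 0.
At the optimum only canola meal, meat-and-bone meal are positive (fish meal, sorghum, alfalfa meal, molasses = 0). There the lysine and phosphorus constraints are tight.
That vertex is x2 = 1.873, x3 = 1.396.
Hence cost = 0.54·1.873 + 0.84·1.396 = £2.1841.

£2.18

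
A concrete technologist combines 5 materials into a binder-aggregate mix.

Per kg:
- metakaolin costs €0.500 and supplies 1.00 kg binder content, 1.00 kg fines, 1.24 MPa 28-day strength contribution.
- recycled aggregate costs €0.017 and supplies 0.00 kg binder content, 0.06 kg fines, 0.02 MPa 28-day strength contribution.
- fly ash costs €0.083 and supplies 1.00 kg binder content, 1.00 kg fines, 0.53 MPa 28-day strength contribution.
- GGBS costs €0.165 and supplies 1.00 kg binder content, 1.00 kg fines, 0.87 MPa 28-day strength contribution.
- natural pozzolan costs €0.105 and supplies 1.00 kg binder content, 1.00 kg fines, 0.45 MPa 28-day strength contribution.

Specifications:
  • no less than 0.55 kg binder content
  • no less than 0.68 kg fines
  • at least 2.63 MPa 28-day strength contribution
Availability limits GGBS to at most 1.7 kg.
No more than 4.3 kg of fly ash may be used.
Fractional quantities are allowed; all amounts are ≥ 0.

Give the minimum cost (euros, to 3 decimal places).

Let x1 = kg of metakaolin, x2 = kg of recycled aggregate, x3 = kg of fly ash, x4 = kg of GGBS, x5 = kg of natural pozzolan.
Minimize 0.5x1 + 0.017x2 + 0.083x3 + 0.165x4 + 0.105x5 s.t.:
  1x1 + 1x3 + 1x4 + 1x5 ≥ 0.55   (binder content)
  1x1 + 0.06x2 + 1x3 + 1x4 + 1x5 ≥ 0.68   (fines)
  1.24x1 + 0.02x2 + 0.53x3 + 0.87x4 + 0.45x5 ≥ 2.63   (28-day strength contribution)
  x4 ≤ 1.7
  x3 ≤ 4.3
  x1, x2, x3, x4, x5 ≥ 0.
At the optimum only fly ash, GGBS are positive (metakaolin, recycled aggregate, natural pozzolan = 0). The 28-day strength contribution and the fly ash cap requirements are met with equality.
That vertex is x3 = 4.3, x4 = 0.4034.
Total cost: 0.083·4.3 + 0.165·0.4034 = 0.42346.

€0.423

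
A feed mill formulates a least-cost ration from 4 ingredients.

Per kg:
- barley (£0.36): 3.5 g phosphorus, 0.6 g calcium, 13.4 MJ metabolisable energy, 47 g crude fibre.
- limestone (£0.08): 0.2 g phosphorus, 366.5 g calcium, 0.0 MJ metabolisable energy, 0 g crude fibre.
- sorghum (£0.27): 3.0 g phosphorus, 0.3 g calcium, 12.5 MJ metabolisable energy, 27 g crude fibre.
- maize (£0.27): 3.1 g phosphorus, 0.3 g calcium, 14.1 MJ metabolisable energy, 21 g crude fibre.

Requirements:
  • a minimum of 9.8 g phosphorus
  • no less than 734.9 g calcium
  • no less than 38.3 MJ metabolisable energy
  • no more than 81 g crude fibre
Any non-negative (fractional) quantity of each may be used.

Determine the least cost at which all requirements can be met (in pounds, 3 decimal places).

£0.979

Treat it as an LP. Let x1 = kg of barley, x2 = kg of limestone, x3 = kg of sorghum, x4 = kg of maize.
min 0.36x1 + 0.08x2 + 0.27x3 + 0.27x4 with:
  3.5x1 + 0.2x2 + 3x3 + 3.1x4 ≥ 9.8   (phosphorus)
  0.6x1 + 366.5x2 + 0.3x3 + 0.3x4 ≥ 734.9   (calcium)
  13.4x1 + 12.5x3 + 14.1x4 ≥ 38.3   (metabolisable energy)
  47x1 + 27x3 + 21x4 ≤ 81   (crude fibre)
  x1, x2, x3, x4 ≥ 0.
The optimal basis is {limestone, maize}; barley, sorghum drop out. The phosphorus and calcium requirements are met with equality.
Optimal quantities: limestone = 2.003 kg, maize = 3.032 kg.
Hence cost = 0.08·2.003 + 0.27·3.032 = £0.97888.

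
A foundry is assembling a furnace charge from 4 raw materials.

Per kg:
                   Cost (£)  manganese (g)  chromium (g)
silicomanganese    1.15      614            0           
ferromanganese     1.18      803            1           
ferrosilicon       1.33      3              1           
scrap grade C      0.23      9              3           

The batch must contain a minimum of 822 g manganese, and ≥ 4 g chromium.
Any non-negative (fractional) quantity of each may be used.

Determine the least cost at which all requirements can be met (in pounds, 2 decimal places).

£1.42

Let x1 = kg of silicomanganese, x2 = kg of ferromanganese, x3 = kg of ferrosilicon, x4 = kg of scrap grade C.
Minimise 1.15x1 + 1.18x2 + 1.33x3 + 0.23x4 subject to:
  614x1 + 803x2 + 3x3 + 9x4 ≥ 822   (manganese)
  1x2 + 1x3 + 3x4 ≥ 4   (chromium)
  x1, x2, x3, x4 ≥ 0.
The cheapest feasible vertex uses only ferromanganese, scrap grade C; silicomanganese, ferrosilicon are not used. Binding constraints: manganese and chromium.
Solving gives x2 = 1.012, x4 = 0.9958.
Total cost: 1.18·1.012 + 0.23·0.9958 = 1.4232.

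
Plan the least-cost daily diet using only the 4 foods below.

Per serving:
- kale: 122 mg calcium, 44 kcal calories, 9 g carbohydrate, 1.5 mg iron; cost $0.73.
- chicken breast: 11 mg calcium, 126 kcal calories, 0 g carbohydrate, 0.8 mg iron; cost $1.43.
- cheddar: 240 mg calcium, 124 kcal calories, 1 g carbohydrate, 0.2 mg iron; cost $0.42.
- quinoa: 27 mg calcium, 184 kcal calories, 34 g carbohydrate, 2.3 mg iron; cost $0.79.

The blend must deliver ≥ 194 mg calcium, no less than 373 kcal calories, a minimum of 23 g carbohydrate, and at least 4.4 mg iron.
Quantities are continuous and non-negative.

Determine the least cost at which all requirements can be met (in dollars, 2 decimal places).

Treat it as an LP. Let x1 = servings of kale, x2 = servings of chicken breast, x3 = servings of cheddar, x4 = servings of quinoa.
Minimize 0.73x1 + 1.43x2 + 0.42x3 + 0.79x4 subject to:
  122x1 + 11x2 + 240x3 + 27x4 ≥ 194   (calcium)
  44x1 + 126x2 + 124x3 + 184x4 ≥ 373   (calories)
  9x1 + 1x3 + 34x4 ≥ 23   (carbohydrate)
  1.5x1 + 0.8x2 + 0.2x3 + 2.3x4 ≥ 4.4   (iron)
  x1, x2, x3, x4 ≥ 0.
The optimal basis is {cheddar, quinoa}; kale, chicken breast drop out. The calcium and iron requirements are met with equality.
So cheddar = 0.599 servings, quinoa = 1.861 servings.
Cost = 0.42·0.599 + 0.79·1.861 = 1.7218.

$1.72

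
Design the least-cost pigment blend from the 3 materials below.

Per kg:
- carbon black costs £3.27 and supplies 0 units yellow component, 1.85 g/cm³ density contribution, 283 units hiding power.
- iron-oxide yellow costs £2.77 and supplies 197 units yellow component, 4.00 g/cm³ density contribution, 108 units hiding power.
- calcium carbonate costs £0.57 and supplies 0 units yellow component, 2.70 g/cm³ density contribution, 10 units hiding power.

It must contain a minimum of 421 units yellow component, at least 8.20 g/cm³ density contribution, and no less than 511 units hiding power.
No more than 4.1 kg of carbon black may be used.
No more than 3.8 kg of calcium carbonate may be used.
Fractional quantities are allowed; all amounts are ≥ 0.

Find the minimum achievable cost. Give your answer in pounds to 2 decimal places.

Set it up as a linear program. Let x1 = kg of carbon black, x2 = kg of iron-oxide yellow, x3 = kg of calcium carbonate.
min 3.27x1 + 2.77x2 + 0.57x3 subject to:
  197x2 ≥ 421   (yellow component)
  1.85x1 + 4x2 + 2.7x3 ≥ 8.2   (density contribution)
  283x1 + 108x2 + 10x3 ≥ 511   (hiding power)
  x1 ≤ 4.1
  x3 ≤ 3.8
  x1, x2, x3 ≥ 0.
The optimal basis is {carbon black, iron-oxide yellow}; calcium carbonate drops out. There the yellow component and hiding power constraints are tight.
Optimal quantities: carbon black = 0.9901 kg, iron-oxide yellow = 2.137 kg.
Objective = 3.27·0.9901 + 2.77·2.137 = 9.1571.

£9.16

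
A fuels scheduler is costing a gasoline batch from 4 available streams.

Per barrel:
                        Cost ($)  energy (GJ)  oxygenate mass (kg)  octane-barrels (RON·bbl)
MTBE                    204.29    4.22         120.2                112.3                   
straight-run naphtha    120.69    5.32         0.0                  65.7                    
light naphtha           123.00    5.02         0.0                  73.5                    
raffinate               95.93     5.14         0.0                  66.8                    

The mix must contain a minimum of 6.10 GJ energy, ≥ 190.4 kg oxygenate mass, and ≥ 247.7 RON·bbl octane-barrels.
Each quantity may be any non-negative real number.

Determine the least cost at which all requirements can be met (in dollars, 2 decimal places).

Treat it as an LP. Let x1 = barrels of MTBE, x2 = barrels of straight-run naphtha, x3 = barrels of light naphtha, x4 = barrels of raffinate.
Minimise 204.29x1 + 120.69x2 + 123x3 + 95.93x4 subject to:
  4.22x1 + 5.32x2 + 5.02x3 + 5.14x4 ≥ 6.1   (energy)
  120.2x1 ≥ 190.4   (oxygenate mass)
  112.3x1 + 65.7x2 + 73.5x3 + 66.8x4 ≥ 247.7   (octane-barrels)
  x1, x2, x3, x4 ≥ 0.
At the optimum only MTBE, raffinate are positive (straight-run naphtha, light naphtha = 0). There the oxygenate mass and octane-barrels constraints are tight.
Solving gives x1 = 1.58403, x4 = 1.04512.
Objective = 204.29·1.58403 + 95.93·1.04512 = 423.8599.

$423.86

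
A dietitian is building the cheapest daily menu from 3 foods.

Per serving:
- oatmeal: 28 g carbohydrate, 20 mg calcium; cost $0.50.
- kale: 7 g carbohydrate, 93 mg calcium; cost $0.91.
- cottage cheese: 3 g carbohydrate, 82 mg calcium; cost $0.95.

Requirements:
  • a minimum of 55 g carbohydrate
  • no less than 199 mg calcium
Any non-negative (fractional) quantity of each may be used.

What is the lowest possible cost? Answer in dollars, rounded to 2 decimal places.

Treat it as an LP. Let x1 = servings of oatmeal, x2 = servings of kale, x3 = servings of cottage cheese.
min 0.5x1 + 0.91x2 + 0.95x3 with:
  28x1 + 7x2 + 3x3 ≥ 55   (carbohydrate)
  20x1 + 93x2 + 82x3 ≥ 199   (calcium)
  x1, x2, x3 ≥ 0.
The minimum-cost mix takes nothing from cottage cheese — only oatmeal, kale. There the carbohydrate and calcium constraints are tight.
Solving gives x1 = 1.511, x2 = 1.815.
Hence cost = 0.5·1.511 + 0.91·1.815 = $2.4072.

$2.41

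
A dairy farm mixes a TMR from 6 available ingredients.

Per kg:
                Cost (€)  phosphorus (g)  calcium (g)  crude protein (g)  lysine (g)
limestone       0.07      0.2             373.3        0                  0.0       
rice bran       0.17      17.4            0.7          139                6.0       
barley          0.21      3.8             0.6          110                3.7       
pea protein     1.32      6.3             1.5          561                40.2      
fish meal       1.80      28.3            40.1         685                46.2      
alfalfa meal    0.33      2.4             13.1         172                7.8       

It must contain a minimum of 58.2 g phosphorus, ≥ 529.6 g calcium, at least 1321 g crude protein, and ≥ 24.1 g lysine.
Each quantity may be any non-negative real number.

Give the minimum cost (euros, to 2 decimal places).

€1.71

Set it up as a linear program. Let x1 = kg of limestone, x2 = kg of rice bran, x3 = kg of barley, x4 = kg of pea protein, x5 = kg of fish meal, x6 = kg of alfalfa meal.
min 0.07x1 + 0.17x2 + 0.21x3 + 1.32x4 + 1.8x5 + 0.33x6 with:
  0.2x1 + 17.4x2 + 3.8x3 + 6.3x4 + 28.3x5 + 2.4x6 ≥ 58.2   (phosphorus)
  373.3x1 + 0.7x2 + 0.6x3 + 1.5x4 + 40.1x5 + 13.1x6 ≥ 529.6   (calcium)
  139x2 + 110x3 + 561x4 + 685x5 + 172x6 ≥ 1321   (crude protein)
  6x2 + 3.7x3 + 40.2x4 + 46.2x5 + 7.8x6 ≥ 24.1   (lysine)
  x1, x2, x3, x4, x5, x6 ≥ 0.
At the optimum only limestone, rice bran are positive (barley, pea protein, fish meal, alfalfa meal = 0). Binding constraints: calcium and crude protein.
Solving gives x1 = 1.401, x2 = 9.504.
Total cost: 0.07·1.401 + 0.17·9.504 = 1.7138.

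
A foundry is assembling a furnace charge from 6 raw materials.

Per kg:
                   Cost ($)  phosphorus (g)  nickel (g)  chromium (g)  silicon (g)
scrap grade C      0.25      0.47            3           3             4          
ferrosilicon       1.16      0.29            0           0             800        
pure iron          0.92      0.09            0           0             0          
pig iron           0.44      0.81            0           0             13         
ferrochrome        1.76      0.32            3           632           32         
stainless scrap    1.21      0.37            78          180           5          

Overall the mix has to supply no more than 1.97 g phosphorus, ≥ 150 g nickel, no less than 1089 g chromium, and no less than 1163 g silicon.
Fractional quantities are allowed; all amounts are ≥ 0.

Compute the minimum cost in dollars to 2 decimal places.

This is a linear program. Let x1 = kg of scrap grade C, x2 = kg of ferrosilicon, x3 = kg of pure iron, x4 = kg of pig iron, x5 = kg of ferrochrome, x6 = kg of stainless scrap.
min 0.25x1 + 1.16x2 + 0.92x3 + 0.44x4 + 1.76x5 + 1.21x6 with:
  0.47x1 + 0.29x2 + 0.09x3 + 0.81x4 + 0.32x5 + 0.37x6 ≤ 1.97   (phosphorus)
  3x1 + 3x5 + 78x6 ≥ 150   (nickel)
  3x1 + 632x5 + 180x6 ≥ 1089   (chromium)
  4x1 + 800x2 + 13x4 + 32x5 + 5x6 ≥ 1163   (silicon)
  x1, x2, x3, x4, x5, x6 ≥ 0.
The cheapest feasible vertex uses only ferrosilicon, ferrochrome, stainless scrap; scrap grade C, pure iron, pig iron are not used. There the nickel, chromium, silicon constraints are tight.
Optimal quantities: ferrosilicon = 1.394 kg, ferrochrome = 1.188 kg, stainless scrap = 1.877 kg.
Objective = 1.16·1.394 + 1.76·1.188 + 1.21·1.877 = 5.9791.

$5.98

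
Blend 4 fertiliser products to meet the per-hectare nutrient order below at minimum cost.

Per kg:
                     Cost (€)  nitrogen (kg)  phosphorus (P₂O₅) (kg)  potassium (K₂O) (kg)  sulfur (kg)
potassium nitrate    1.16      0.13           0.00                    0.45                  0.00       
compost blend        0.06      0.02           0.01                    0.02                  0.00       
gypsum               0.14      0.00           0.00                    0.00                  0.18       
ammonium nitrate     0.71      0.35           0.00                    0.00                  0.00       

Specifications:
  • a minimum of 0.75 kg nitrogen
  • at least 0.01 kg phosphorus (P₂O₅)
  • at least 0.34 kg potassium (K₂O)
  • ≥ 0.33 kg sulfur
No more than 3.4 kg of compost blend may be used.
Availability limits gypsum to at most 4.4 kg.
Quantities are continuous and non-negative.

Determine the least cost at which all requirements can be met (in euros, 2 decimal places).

Treat it as an LP. Let x1 = kg of potassium nitrate, x2 = kg of compost blend, x3 = kg of gypsum, x4 = kg of ammonium nitrate.
Minimise 1.16x1 + 0.06x2 + 0.14x3 + 0.71x4 with:
  0.13x1 + 0.02x2 + 0.35x4 ≥ 0.75   (nitrogen)
  0.01x2 ≥ 0.01   (phosphorus (P₂O₅))
  0.45x1 + 0.02x2 ≥ 0.34   (potassium (K₂O))
  0.18x3 ≥ 0.33   (sulfur)
  x2 ≤ 3.4
  x3 ≤ 4.4
  x1, x2, x3, x4 ≥ 0.
All 4 inputs are positive at the optimum. The nitrogen, potassium (K₂O), sulfur, the compost blend cap requirements are met with equality.
Optimal quantities: potassium nitrate = 0.6044 kg, compost blend = 3.4 kg, gypsum = 1.833 kg, ammonium nitrate = 1.724 kg.
Objective = 1.16·0.6044 + 0.06·3.4 + 0.14·1.833 + 0.71·1.724 = 2.3858.

€2.39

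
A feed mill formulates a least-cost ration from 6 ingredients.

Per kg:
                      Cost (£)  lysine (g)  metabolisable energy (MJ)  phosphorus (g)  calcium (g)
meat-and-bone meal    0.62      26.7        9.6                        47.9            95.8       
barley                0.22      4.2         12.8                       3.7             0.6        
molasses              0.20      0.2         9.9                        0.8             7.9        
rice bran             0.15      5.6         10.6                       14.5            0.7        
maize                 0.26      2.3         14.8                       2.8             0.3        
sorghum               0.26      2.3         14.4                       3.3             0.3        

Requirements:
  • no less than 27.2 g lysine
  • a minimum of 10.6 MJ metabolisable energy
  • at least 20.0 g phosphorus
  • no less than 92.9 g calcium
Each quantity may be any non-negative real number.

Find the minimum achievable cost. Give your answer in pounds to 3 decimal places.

£0.634

Treat it as an LP. Let x1 = kg of meat-and-bone meal, x2 = kg of barley, x3 = kg of molasses, x4 = kg of rice bran, x5 = kg of maize, x6 = kg of sorghum.
min 0.62x1 + 0.22x2 + 0.2x3 + 0.15x4 + 0.26x5 + 0.26x6 subject to:
  26.7x1 + 4.2x2 + 0.2x3 + 5.6x4 + 2.3x5 + 2.3x6 ≥ 27.2   (lysine)
  9.6x1 + 12.8x2 + 9.9x3 + 10.6x4 + 14.8x5 + 14.4x6 ≥ 10.6   (metabolisable energy)
  47.9x1 + 3.7x2 + 0.8x3 + 14.5x4 + 2.8x5 + 3.3x6 ≥ 20   (phosphorus)
  95.8x1 + 0.6x2 + 7.9x3 + 0.7x4 + 0.3x5 + 0.3x6 ≥ 92.9   (calcium)
  x1, x2, x3, x4, x5, x6 ≥ 0.
The optimal basis is {meat-and-bone meal, rice bran}; barley, molasses, maize, sorghum drop out. There the lysine and metabolisable energy constraints are tight.
That vertex is x1 = 0.9987, x4 = 0.09552.
Cost = 0.62·0.9987 + 0.15·0.09552 = 0.63352.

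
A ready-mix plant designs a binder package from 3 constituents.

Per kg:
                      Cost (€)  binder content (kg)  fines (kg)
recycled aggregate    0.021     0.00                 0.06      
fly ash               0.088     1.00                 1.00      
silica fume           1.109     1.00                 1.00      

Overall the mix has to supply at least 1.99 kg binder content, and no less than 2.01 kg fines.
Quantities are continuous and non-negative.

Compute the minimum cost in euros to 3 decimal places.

€0.177

Treat it as an LP. Let x1 = kg of recycled aggregate, x2 = kg of fly ash, x3 = kg of silica fume.
Minimise 0.021x1 + 0.088x2 + 1.109x3 with:
  1x2 + 1x3 ≥ 1.99   (binder content)
  0.06x1 + 1x2 + 1x3 ≥ 2.01   (fines)
  x1, x2, x3 ≥ 0.
The cheapest feasible vertex uses only fly ash; recycled aggregate, silica fume are not used. The fines requirement is met with equality.
Optimal quantities: fly ash = 2.01 kg.
Objective = 0.088·2.01 = 0.17688.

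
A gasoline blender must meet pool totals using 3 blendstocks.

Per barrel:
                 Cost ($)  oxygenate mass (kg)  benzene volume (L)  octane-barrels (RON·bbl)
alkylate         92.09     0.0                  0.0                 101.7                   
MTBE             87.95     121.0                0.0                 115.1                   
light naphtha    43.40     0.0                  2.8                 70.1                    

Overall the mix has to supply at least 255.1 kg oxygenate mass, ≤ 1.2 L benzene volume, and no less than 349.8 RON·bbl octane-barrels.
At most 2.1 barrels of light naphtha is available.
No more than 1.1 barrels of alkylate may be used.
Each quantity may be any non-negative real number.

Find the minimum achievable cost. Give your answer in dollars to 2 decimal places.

$262.93

Let x1 = barrels of alkylate, x2 = barrels of MTBE, x3 = barrels of light naphtha.
min 92.09x1 + 87.95x2 + 43.4x3 with:
  121x2 ≥ 255.1   (oxygenate mass)
  2.8x3 ≤ 1.2   (benzene volume)
  101.7x1 + 115.1x2 + 70.1x3 ≥ 349.8   (octane-barrels)
  x3 ≤ 2.1
  x1 ≤ 1.1
  x1, x2, x3 ≥ 0.
At the optimum only MTBE, light naphtha are positive (alkylate = 0). The benzene volume and octane-barrels requirements are met with equality.
That vertex is x2 = 2.778, x3 = 0.4286.
Total cost: 87.95·2.778 + 43.4·0.4286 = 262.9263.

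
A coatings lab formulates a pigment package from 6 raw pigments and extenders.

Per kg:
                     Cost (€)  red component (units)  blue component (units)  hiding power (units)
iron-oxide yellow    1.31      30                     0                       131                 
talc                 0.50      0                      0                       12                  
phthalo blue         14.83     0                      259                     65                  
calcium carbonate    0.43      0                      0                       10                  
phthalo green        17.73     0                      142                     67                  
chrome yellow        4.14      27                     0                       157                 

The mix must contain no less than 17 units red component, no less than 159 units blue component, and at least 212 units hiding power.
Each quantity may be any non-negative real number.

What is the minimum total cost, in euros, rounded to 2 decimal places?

Let x1 = kg of iron-oxide yellow, x2 = kg of talc, x3 = kg of phthalo blue, x4 = kg of calcium carbonate, x5 = kg of phthalo green, x6 = kg of chrome yellow.
min 1.31x1 + 0.5x2 + 14.83x3 + 0.43x4 + 17.73x5 + 4.14x6 with:
  30x1 + 27x6 ≥ 17   (red component)
  259x3 + 142x5 ≥ 159   (blue component)
  131x1 + 12x2 + 65x3 + 10x4 + 67x5 + 157x6 ≥ 212   (hiding power)
  x1, x2, x3, x4, x5, x6 ≥ 0.
The optimal basis is {iron-oxide yellow, phthalo blue}; talc, calcium carbonate, phthalo green, chrome yellow drop out. Binding constraints: blue component and hiding power.
That vertex is x1 = 1.314, x3 = 0.6139.
Hence cost = 1.31·1.314 + 14.83·0.6139 = €10.8255.

€10.83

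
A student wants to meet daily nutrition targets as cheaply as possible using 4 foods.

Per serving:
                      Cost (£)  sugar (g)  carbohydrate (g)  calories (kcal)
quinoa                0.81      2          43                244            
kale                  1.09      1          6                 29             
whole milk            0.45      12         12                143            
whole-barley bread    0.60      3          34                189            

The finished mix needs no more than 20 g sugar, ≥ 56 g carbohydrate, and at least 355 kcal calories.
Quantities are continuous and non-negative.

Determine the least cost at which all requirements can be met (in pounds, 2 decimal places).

Let x1 = servings of quinoa, x2 = servings of kale, x3 = servings of whole milk, x4 = servings of whole-barley bread.
Minimize 0.81x1 + 1.09x2 + 0.45x3 + 0.6x4 s.t.:
  2x1 + 1x2 + 12x3 + 3x4 ≤ 20   (sugar)
  43x1 + 6x2 + 12x3 + 34x4 ≥ 56   (carbohydrate)
  244x1 + 29x2 + 143x3 + 189x4 ≥ 355   (calories)
  x1, x2, x3, x4 ≥ 0.
The minimum-cost mix takes nothing from quinoa, kale — only whole milk, whole-barley bread. Binding constraints: carbohydrate and calories.
That vertex is x3 = 0.5729, x4 = 1.445.
Hence cost = 0.45·0.5729 + 0.6·1.445 = £1.1248.

£1.12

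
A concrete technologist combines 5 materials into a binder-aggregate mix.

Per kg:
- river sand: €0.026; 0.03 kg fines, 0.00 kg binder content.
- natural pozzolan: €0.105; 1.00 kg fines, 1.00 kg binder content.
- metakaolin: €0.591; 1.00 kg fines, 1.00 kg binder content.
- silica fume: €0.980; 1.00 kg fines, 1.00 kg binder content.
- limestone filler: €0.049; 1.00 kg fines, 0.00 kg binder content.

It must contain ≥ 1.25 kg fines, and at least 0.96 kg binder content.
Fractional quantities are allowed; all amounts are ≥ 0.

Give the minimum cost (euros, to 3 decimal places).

Let x1 = kg of river sand, x2 = kg of natural pozzolan, x3 = kg of metakaolin, x4 = kg of silica fume, x5 = kg of limestone filler.
Minimise 0.026x1 + 0.105x2 + 0.591x3 + 0.98x4 + 0.049x5 subject to:
  0.03x1 + 1x2 + 1x3 + 1x4 + 1x5 ≥ 1.25   (fines)
  1x2 + 1x3 + 1x4 ≥ 0.96   (binder content)
  x1, x2, x3, x4, x5 ≥ 0.
The optimal basis is {natural pozzolan, limestone filler}; river sand, metakaolin, silica fume drop out. Binding constraints: fines and binder content.
That vertex is x2 = 0.96, x5 = 0.29.
Total cost: 0.105·0.96 + 0.049·0.29 = 0.11501.

€0.115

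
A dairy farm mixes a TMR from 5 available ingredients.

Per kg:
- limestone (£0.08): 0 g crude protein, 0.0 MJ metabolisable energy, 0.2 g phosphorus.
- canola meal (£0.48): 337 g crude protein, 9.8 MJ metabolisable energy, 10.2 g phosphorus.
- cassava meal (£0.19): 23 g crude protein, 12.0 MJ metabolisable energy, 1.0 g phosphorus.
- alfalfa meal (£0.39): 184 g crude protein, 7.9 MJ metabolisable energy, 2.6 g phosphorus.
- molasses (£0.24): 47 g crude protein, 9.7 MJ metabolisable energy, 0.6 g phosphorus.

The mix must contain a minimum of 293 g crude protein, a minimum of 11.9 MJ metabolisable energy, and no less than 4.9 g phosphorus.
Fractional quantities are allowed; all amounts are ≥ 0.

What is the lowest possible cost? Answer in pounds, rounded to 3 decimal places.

Let x1 = kg of limestone, x2 = kg of canola meal, x3 = kg of cassava meal, x4 = kg of alfalfa meal, x5 = kg of molasses.
min 0.08x1 + 0.48x2 + 0.19x3 + 0.39x4 + 0.24x5 subject to:
  337x2 + 23x3 + 184x4 + 47x5 ≥ 293   (crude protein)
  9.8x2 + 12x3 + 7.9x4 + 9.7x5 ≥ 11.9   (metabolisable energy)
  0.2x1 + 10.2x2 + 1x3 + 2.6x4 + 0.6x5 ≥ 4.9   (phosphorus)
  x1, x2, x3, x4, x5 ≥ 0.
The optimal basis is {canola meal, cassava meal}; limestone, alfalfa meal, molasses drop out. The crude protein and metabolisable energy requirements are met with equality.
So canola meal = 0.8491 kg, cassava meal = 0.2983 kg.
Objective = 0.48·0.8491 + 0.19·0.2983 = 0.46425.

£0.464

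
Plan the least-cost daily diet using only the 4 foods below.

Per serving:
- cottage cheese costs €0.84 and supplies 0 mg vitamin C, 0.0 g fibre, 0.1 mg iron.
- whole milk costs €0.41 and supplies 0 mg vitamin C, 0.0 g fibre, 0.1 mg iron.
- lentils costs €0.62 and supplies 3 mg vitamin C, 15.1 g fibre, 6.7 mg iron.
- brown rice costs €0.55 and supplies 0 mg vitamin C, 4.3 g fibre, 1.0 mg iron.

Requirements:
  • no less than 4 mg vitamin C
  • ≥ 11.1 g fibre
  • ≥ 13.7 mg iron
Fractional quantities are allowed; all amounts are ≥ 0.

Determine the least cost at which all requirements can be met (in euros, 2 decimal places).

€1.27

Let x1 = servings of cottage cheese, x2 = servings of whole milk, x3 = servings of lentils, x4 = servings of brown rice.
Minimise 0.84x1 + 0.41x2 + 0.62x3 + 0.55x4 subject to:
  3x3 ≥ 4   (vitamin C)
  15.1x3 + 4.3x4 ≥ 11.1   (fibre)
  0.1x1 + 0.1x2 + 6.7x3 + 1x4 ≥ 13.7   (iron)
  x1, x2, x3, x4 ≥ 0.
At the optimum only lentils is positive (cottage cheese, whole milk, brown rice = 0). There the iron constraint is tight.
That vertex is x3 = 2.045.
Objective = 0.62·2.045 = 1.2679.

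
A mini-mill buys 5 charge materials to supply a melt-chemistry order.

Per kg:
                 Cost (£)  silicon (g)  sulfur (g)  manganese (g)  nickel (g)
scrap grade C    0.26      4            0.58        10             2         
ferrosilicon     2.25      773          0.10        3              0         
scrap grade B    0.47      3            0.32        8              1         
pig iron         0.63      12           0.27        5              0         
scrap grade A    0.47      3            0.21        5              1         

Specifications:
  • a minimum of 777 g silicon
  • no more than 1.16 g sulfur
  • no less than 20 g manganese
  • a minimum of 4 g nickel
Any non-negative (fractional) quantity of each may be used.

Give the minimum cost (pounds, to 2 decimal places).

£3.18

This is a linear program. Let x1 = kg of scrap grade C, x2 = kg of ferrosilicon, x3 = kg of scrap grade B, x4 = kg of pig iron, x5 = kg of scrap grade A.
min 0.26x1 + 2.25x2 + 0.47x3 + 0.63x4 + 0.47x5 with:
  4x1 + 773x2 + 3x3 + 12x4 + 3x5 ≥ 777   (silicon)
  0.58x1 + 0.1x2 + 0.32x3 + 0.27x4 + 0.21x5 ≤ 1.16   (sulfur)
  10x1 + 3x2 + 8x3 + 5x4 + 5x5 ≥ 20   (manganese)
  2x1 + 1x3 + 1x5 ≥ 4   (nickel)
  x1, x2, x3, x4, x5 ≥ 0.
At the optimum only scrap grade C, ferrosilicon, scrap grade A are positive (scrap grade B, pig iron = 0). Binding constraints: silicon, sulfur, nickel.
So scrap grade C = 1.379 kg, ferrosilicon = 0.9932 kg, scrap grade A = 1.242 kg.
Objective = 0.26·1.379 + 2.25·0.9932 + 0.47·1.242 = 3.1770.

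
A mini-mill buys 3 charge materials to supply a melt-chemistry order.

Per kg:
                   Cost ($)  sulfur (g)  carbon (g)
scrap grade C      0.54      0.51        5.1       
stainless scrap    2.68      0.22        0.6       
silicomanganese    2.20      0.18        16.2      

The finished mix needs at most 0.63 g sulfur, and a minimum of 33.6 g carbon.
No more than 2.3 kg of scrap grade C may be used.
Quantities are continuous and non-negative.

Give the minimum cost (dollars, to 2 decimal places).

$4.48

This is a linear program. Let x1 = kg of scrap grade C, x2 = kg of stainless scrap, x3 = kg of silicomanganese.
Minimise 0.54x1 + 2.68x2 + 2.2x3 with:
  0.51x1 + 0.22x2 + 0.18x3 ≤ 0.63   (sulfur)
  5.1x1 + 0.6x2 + 16.2x3 ≥ 33.6   (carbon)
  x1 ≤ 2.3
  x1, x2, x3 ≥ 0.
At the optimum only scrap grade C, silicomanganese are positive (stainless scrap = 0). Binding constraints: sulfur and carbon.
Solving gives x1 = 0.5662, x3 = 1.896.
Cost = 0.54·0.5662 + 2.2·1.896 = 4.4769.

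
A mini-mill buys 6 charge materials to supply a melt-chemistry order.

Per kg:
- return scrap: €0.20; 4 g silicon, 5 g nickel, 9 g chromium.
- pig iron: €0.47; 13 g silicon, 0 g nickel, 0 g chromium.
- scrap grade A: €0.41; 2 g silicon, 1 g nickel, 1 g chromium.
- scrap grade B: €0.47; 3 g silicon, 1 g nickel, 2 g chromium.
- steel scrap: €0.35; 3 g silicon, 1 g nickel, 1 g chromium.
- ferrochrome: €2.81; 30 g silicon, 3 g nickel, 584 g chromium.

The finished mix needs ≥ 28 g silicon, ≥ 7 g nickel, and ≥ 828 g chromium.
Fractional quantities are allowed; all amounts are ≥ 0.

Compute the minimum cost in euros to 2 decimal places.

Treat it as an LP. Let x1 = kg of return scrap, x2 = kg of pig iron, x3 = kg of scrap grade A, x4 = kg of scrap grade B, x5 = kg of steel scrap, x6 = kg of ferrochrome.
Minimise 0.2x1 + 0.47x2 + 0.41x3 + 0.47x4 + 0.35x5 + 2.81x6 subject to:
  4x1 + 13x2 + 2x3 + 3x4 + 3x5 + 30x6 ≥ 28   (silicon)
  5x1 + 1x3 + 1x4 + 1x5 + 3x6 ≥ 7   (nickel)
  9x1 + 1x3 + 2x4 + 1x5 + 584x6 ≥ 828   (chromium)
  x1, x2, x3, x4, x5, x6 ≥ 0.
The optimal basis is {return scrap, ferrochrome}; pig iron, scrap grade A, scrap grade B, steel scrap drop out. There the nickel and chromium constraints are tight.
Optimal quantities: return scrap = 0.5544 kg, ferrochrome = 1.409 kg.
Total cost: 0.2·0.5544 + 2.81·1.409 = 4.0702.

€4.07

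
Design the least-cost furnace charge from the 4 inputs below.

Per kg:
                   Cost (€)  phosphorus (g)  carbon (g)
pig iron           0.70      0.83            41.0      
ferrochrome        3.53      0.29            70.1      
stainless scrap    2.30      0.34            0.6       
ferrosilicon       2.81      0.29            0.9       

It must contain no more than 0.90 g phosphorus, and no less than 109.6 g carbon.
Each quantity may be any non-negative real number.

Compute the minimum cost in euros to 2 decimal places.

Set it up as a linear program. Let x1 = kg of pig iron, x2 = kg of ferrochrome, x3 = kg of stainless scrap, x4 = kg of ferrosilicon.
min 0.7x1 + 3.53x2 + 2.3x3 + 2.81x4 subject to:
  0.83x1 + 0.29x2 + 0.34x3 + 0.29x4 ≤ 0.9   (phosphorus)
  41x1 + 70.1x2 + 0.6x3 + 0.9x4 ≥ 109.6   (carbon)
  x1, x2, x3, x4 ≥ 0.
The minimum-cost mix takes nothing from stainless scrap, ferrosilicon — only pig iron, ferrochrome. Binding constraints: phosphorus and carbon.
Solving gives x1 = 0.6763, x2 = 1.168.
Total cost: 0.7·0.6763 + 3.53·1.168 = 4.5965.

€4.60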